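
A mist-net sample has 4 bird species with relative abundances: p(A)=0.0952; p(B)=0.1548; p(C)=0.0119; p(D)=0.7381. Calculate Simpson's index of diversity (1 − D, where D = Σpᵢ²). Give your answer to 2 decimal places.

D = 0.0952² + 0.1548² + 0.0119² + 0.7381² = 0.0091 + 0.0240 + 0.0001 + 0.5448 = 0.5780 (working shown to 4 dp, full precision carried).
So 1 − D = 0.4220, i.e. 0.42 to 2 decimal places.

0.42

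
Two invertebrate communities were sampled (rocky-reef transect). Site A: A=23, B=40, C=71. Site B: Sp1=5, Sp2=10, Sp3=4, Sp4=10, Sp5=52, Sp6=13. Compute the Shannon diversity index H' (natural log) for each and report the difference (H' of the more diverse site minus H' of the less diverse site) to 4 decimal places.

0.3683

Site A: N=134, proportions 0.171642, 0.298507, 0.529851, giving H' = 0.999916 (working shown to 6 dp, full precision carried).
Site B: N=94, proportions 0.053191, 0.106383, 0.042553, 0.106383, 0.553191, 0.138298, giving H' = 1.368262.
Difference = |0.999916 − 1.368262| = 0.368346, i.e. 0.3683 to 4 decimal places.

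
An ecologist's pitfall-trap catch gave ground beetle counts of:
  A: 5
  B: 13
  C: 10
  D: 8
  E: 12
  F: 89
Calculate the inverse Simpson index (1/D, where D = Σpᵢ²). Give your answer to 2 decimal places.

Total N = 5+13+10+8+12+89 = 137, so the proportions are 0.0365, 0.09489, 0.07299, 0.05839, 0.08759, 0.64964 (working shown to 5 dp, full precision carried).
D = 0.0365² + 0.09489² + 0.07299² + 0.05839² + 0.08759² + 0.64964² = 0.00133 + 0.00900 + 0.00533 + 0.00341 + 0.00767 + 0.42203 = 0.44877.
So 1/D = 2.2283, i.e. 2.23 to 2 decimal places.

2.23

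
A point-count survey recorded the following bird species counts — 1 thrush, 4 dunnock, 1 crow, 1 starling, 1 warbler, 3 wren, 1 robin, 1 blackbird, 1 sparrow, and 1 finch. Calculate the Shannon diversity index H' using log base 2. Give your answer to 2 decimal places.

3.06

Total N = 1+4+1+1+1+3+1+1+1+1 = 15, so the proportions are 0.0667, 0.2667, 0.0667, 0.0667, 0.0667, 0.2, 0.0667, 0.0667, 0.0667, 0.0667 (working shown to 4 dp, full precision carried).
Each pᵢ log₂ pᵢ term: 0.0667×(-3.9069)=-0.2605, 0.2667×(-1.9069)=-0.5085, 0.0667×(-3.9069)=-0.2605, 0.0667×(-3.9069)=-0.2605, 0.0667×(-3.9069)=-0.2605, 0.2×(-2.3219)=-0.4644, 0.0667×(-3.9069)=-0.2605, 0.0667×(-3.9069)=-0.2605, 0.0667×(-3.9069)=-0.2605, 0.0667×(-3.9069)=-0.2605.
Sum = -3.0566, so H' = 3.06.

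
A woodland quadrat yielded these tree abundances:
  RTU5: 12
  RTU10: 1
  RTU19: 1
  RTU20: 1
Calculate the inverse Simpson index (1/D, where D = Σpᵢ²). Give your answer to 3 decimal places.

1.531

Total N = 12+1+1+1 = 15, so the proportions are 0.8, 0.066667, 0.066667, 0.066667 (working shown to 6 dp, full precision carried).
D = 0.8² + 0.066667² + 0.066667² + 0.066667² = 0.640000 + 0.004444 + 0.004444 + 0.004444 = 0.653333.
So 1/D = 1.53061, i.e. 1.531 to 3 decimal places.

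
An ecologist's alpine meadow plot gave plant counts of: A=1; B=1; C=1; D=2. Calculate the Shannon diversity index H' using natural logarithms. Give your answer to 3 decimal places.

Total N = 1+1+1+2 = 5, so the proportions are 0.2, 0.2, 0.2, 0.4 (working shown to 5 dp, full precision carried).
Each pᵢ ln pᵢ term: 0.2×(-1.60944)=-0.32189, 0.2×(-1.60944)=-0.32189, 0.2×(-1.60944)=-0.32189, 0.4×(-0.91629)=-0.36652.
Sum = -1.33218, so H' = 1.332.

1.332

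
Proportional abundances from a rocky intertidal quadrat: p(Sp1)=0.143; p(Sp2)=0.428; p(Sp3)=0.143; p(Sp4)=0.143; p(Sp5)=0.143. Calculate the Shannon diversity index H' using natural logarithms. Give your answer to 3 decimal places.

1.476

Each pᵢ ln pᵢ term (working shown to 5 dp, full precision carried): 0.143×(-1.94491)=-0.27812, 0.428×(-0.84863)=-0.36321, 0.143×(-1.94491)=-0.27812, 0.143×(-1.94491)=-0.27812, 0.143×(-1.94491)=-0.27812.
Sum = -1.47570, so H' = 1.476.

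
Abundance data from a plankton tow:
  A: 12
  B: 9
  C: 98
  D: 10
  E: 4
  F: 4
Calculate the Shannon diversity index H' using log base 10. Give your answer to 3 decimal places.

0.447

Total N = 12+9+98+10+4+4 = 137, so the proportions are 0.08759, 0.06569, 0.71533, 0.07299, 0.0292, 0.0292 (working shown to 5 dp, full precision carried).
Each pᵢ log₁₀ pᵢ term: 0.08759×(-1.05754)=-0.09263, 0.06569×(-1.18248)=-0.07768, 0.71533×(-0.14549)=-0.10408, 0.07299×(-1.13672)=-0.08297, 0.0292×(-1.53466)=-0.04481, 0.0292×(-1.53466)=-0.04481.
Sum = -0.44698, so H' = 0.447.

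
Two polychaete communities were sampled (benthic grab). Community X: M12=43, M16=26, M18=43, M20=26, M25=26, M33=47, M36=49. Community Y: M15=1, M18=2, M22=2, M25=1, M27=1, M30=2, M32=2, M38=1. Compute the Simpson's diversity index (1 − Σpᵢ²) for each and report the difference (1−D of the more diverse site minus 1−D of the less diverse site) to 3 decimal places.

0.014

Community X: N=260, proportions 0.16538, 0.1, 0.16538, 0.1, 0.1, 0.18077, 0.18846, giving 1−D = 0.84710 (working shown to 5 dp, full precision carried).
Community Y: N=12, proportions 0.08333, 0.16667, 0.16667, 0.08333, 0.08333, 0.16667, 0.16667, 0.08333, giving 1−D = 0.86111.
Difference = |0.84710 − 0.86111| = 0.01401, i.e. 0.014 to 3 decimal places.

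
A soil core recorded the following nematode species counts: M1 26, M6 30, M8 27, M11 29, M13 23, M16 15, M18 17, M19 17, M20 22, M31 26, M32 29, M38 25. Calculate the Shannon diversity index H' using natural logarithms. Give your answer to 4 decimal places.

2.4627

Total N = 26+30+27+29+23+15+17+17+22+26+29+25 = 286, so the proportions are 0.090909, 0.104895, 0.094406, 0.101399, 0.08042, 0.052448, 0.059441, 0.059441, 0.076923, 0.090909, 0.101399, 0.087413 (working shown to 6 dp, full precision carried).
Each pᵢ ln pᵢ term: 0.090909×(-2.397895)=-0.217990, 0.104895×(-2.254794)=-0.236517, 0.094406×(-2.360155)=-0.222812, 0.101399×(-2.288696)=-0.232071, 0.08042×(-2.520498)=-0.202697, 0.052448×(-2.947942)=-0.154612, 0.059441×(-2.822778)=-0.167788, 0.059441×(-2.822778)=-0.167788, 0.076923×(-2.564949)=-0.197304, 0.090909×(-2.397895)=-0.217990, 0.101399×(-2.288696)=-0.232071, 0.087413×(-2.437116)=-0.213035.
Sum = -2.462674, so H' = 2.4627.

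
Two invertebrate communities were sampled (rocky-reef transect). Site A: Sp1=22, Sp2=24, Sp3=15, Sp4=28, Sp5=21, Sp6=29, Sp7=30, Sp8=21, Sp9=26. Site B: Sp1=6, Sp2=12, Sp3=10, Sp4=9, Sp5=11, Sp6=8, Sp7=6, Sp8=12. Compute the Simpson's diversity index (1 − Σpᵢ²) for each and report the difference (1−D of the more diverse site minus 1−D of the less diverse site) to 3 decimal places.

0.018

Site A: N=216, proportions 0.101852, 0.111111, 0.069444, 0.12963, 0.097222, 0.134259, 0.138889, 0.097222, 0.12037, giving 1−D = 0.884945 (working shown to 6 dp, full precision carried).
Site B: N=74, proportions 0.081081, 0.162162, 0.135135, 0.121622, 0.148649, 0.108108, 0.081081, 0.162162, giving 1−D = 0.867421.
Difference = |0.884945 − 0.867421| = 0.017524, i.e. 0.018 to 3 decimal places.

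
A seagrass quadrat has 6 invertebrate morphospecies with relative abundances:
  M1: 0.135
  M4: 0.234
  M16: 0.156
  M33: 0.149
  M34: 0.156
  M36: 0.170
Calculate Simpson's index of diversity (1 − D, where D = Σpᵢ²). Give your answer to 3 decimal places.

D = 0.135² + 0.234² + 0.156² + 0.149² + 0.156² + 0.17² = 0.01823 + 0.05476 + 0.02434 + 0.02220 + 0.02434 + 0.02890 = 0.17275 (working shown to 5 dp, full precision carried).
So 1 − D = 0.82725, i.e. 0.827 to 3 decimal places.

0.827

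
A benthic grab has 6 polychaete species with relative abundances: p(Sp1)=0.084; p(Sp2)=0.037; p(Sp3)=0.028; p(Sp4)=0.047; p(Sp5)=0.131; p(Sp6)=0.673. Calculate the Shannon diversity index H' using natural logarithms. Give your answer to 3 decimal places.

1.107

Each pᵢ ln pᵢ term (working shown to 5 dp, full precision carried): 0.084×(-2.47694)=-0.20806, 0.037×(-3.29684)=-0.12198, 0.028×(-3.57555)=-0.10012, 0.047×(-3.05761)=-0.14371, 0.131×(-2.03256)=-0.26627, 0.673×(-0.39601)=-0.26651.
Sum = -1.10665, so H' = 1.107.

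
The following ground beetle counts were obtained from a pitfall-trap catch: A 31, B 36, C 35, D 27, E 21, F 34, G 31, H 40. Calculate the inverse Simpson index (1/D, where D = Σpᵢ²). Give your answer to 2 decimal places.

Total N = 31+36+35+27+21+34+31+40 = 255, so the proportions are 0.121569, 0.141176, 0.137255, 0.105882, 0.082353, 0.133333, 0.121569, 0.156863 (working shown to 6 dp, full precision carried).
D = 0.121569² + 0.141176² + 0.137255² + 0.105882² + 0.082353² + 0.133333² + 0.121569² + 0.156863² = 0.014779 + 0.019931 + 0.018839 + 0.011211 + 0.006782 + 0.017778 + 0.014779 + 0.024606 = 0.128704.
So 1/D = 7.7697, i.e. 7.77 to 2 decimal places.

7.77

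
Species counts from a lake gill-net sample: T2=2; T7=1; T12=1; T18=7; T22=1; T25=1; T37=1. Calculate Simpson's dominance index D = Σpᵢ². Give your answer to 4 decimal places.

Total N = 2+1+1+7+1+1+1 = 14, so the proportions are 0.142857, 0.071429, 0.071429, 0.5, 0.071429, 0.071429, 0.071429 (working shown to 6 dp, full precision carried).
D = 0.142857² + 0.071429² + 0.071429² + 0.5² + 0.071429² + 0.071429² + 0.071429² = 0.020408 + 0.005102 + 0.005102 + 0.250000 + 0.005102 + 0.005102 + 0.005102 = 0.295918.
To 4 decimal places, D = 0.2959.

0.2959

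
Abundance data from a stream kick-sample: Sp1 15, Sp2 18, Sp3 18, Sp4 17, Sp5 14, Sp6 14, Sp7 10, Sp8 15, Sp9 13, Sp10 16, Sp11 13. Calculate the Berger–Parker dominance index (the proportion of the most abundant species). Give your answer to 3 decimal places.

Total N = 15+18+18+17+14+14+10+15+13+16+13 = 163, so the proportions are 0.09202, 0.11043, 0.11043, 0.10429, 0.08589, 0.08589, 0.06135, 0.09202, 0.07975, 0.09816, 0.07975 (working shown to 5 dp, full precision carried).
The largest proportion is 0.11043, i.e. d = 0.110 to 3 decimal places.

0.110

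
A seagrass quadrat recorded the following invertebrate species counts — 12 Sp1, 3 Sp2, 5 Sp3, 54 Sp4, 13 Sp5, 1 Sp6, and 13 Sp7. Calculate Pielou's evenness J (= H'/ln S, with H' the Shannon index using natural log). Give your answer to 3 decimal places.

Total N = 12+3+5+54+13+1+13 = 101, so the proportions are 0.11881, 0.0297, 0.0495, 0.53465, 0.12871, 0.0099, 0.12871 (working shown to 5 dp, full precision carried).
H' = −Σ pᵢ ln pᵢ = −((-0.25309) + (-0.10445) + (-0.14880) + (-0.33477) + (-0.26388) + (-0.04569) + (-0.26388)) = 1.41457.
With S = 7 species, ln S = 1.94591, so J = 1.41457/1.94591 = 0.72694, i.e. 0.727 to 3 decimal places.

0.727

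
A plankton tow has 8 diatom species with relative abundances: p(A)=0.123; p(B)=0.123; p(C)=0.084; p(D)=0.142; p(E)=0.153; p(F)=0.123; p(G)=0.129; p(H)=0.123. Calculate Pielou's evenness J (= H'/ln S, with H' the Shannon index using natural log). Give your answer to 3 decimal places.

0.994

H' = −Σ pᵢ ln pᵢ = −((-0.25776) + (-0.25776) + (-0.20806) + (-0.27717) + (-0.28723) + (-0.25776) + (-0.26418) + (-0.25776)) = 2.06767 (working shown to 5 dp, full precision carried).
With S = 8 species, ln S = 2.07944, so J = 2.06767/2.07944 = 0.99434, i.e. 0.994 to 3 decimal places.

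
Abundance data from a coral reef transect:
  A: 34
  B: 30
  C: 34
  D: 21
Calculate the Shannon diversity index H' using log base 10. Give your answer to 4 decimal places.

Total N = 34+30+34+21 = 119, so the proportions are 0.285714, 0.252101, 0.285714, 0.176471 (working shown to 6 dp, full precision carried).
Each pᵢ log₁₀ pᵢ term: 0.285714×(-0.544068)=-0.155448, 0.252101×(-0.598426)=-0.150864, 0.285714×(-0.544068)=-0.155448, 0.176471×(-0.753328)=-0.132940.
Sum = -0.594700, so H' = 0.5947.

0.5947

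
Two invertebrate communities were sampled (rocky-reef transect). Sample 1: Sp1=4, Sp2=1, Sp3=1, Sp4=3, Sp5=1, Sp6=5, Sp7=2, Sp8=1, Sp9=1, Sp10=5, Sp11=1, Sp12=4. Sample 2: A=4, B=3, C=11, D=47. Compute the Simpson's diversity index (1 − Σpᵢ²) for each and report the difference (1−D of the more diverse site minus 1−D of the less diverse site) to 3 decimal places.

0.437

Sample 1: N=29, proportions 0.13793, 0.03448, 0.03448, 0.10345, 0.03448, 0.17241, 0.06897, 0.03448, 0.03448, 0.17241, 0.03448, 0.13793, giving 1−D = 0.87990 (working shown to 5 dp, full precision carried).
Sample 2: N=65, proportions 0.06154, 0.04615, 0.16923, 0.72308, giving 1−D = 0.44260.
Difference = |0.87990 − 0.44260| = 0.43730, i.e. 0.437 to 3 decimal places.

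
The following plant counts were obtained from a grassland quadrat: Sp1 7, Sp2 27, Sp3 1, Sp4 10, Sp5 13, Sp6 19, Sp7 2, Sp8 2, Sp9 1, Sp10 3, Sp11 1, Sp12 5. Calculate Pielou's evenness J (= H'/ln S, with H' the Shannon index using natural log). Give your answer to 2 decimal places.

0.80

Total N = 7+27+1+10+13+19+2+2+1+3+1+5 = 91, so the proportions are 0.0769, 0.2967, 0.011, 0.1099, 0.1429, 0.2088, 0.022, 0.022, 0.011, 0.033, 0.011, 0.0549 (working shown to 4 dp, full precision carried).
H' = −Σ pᵢ ln pᵢ = −((-0.1973) + (-0.3605) + (-0.0496) + (-0.2427) + (-0.2780) + (-0.3271) + (-0.0839) + (-0.0839) + (-0.0496) + (-0.1125) + (-0.0496) + (-0.1594)) = 1.9939.
With S = 12 species, ln S = 2.4849, so J = 1.9939/2.4849 = 0.8024, i.e. 0.80 to 2 decimal places.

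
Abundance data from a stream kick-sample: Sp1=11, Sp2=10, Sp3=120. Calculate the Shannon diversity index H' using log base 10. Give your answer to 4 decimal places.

Total N = 11+10+120 = 141, so the proportions are 0.078014, 0.070922, 0.851064 (working shown to 6 dp, full precision carried).
Each pᵢ log₁₀ pᵢ term: 0.078014×(-1.107826)=-0.086426, 0.070922×(-1.149219)=-0.081505, 0.851064×(-0.070038)=-0.059607.
Sum = -0.227538, so H' = 0.2275.

0.2275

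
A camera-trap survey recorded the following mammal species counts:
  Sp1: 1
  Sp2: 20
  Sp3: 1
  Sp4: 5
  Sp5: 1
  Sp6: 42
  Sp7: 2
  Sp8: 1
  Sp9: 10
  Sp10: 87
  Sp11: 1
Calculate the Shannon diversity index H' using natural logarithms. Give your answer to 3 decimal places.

1.411

Total N = 1+20+1+5+1+42+2+1+10+87+1 = 171, so the proportions are 0.00585, 0.11696, 0.00585, 0.02924, 0.00585, 0.24561, 0.0117, 0.00585, 0.05848, 0.50877, 0.00585 (working shown to 5 dp, full precision carried).
Each pᵢ ln pᵢ term: 0.00585×(-5.14166)=-0.03007, 0.11696×(-2.14593)=-0.25099, 0.00585×(-5.14166)=-0.03007, 0.02924×(-3.53223)=-0.10328, 0.00585×(-5.14166)=-0.03007, 0.24561×(-1.40399)=-0.34484, 0.0117×(-4.44852)=-0.05203, 0.00585×(-5.14166)=-0.03007, 0.05848×(-2.83908)=-0.16603, 0.50877×(-0.67576)=-0.34381, 0.00585×(-5.14166)=-0.03007.
Sum = -1.41131, so H' = 1.411.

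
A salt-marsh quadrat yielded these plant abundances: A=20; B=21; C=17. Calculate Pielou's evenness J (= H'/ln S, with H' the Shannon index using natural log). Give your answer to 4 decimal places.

0.9964

Total N = 20+21+17 = 58, so the proportions are 0.344828, 0.362069, 0.293103 (working shown to 6 dp, full precision carried).
H' = −Σ pᵢ ln pᵢ = −((-0.367142) + (-0.367833) + (-0.359705)) = 1.094680.
With S = 3 species, ln S = 1.098612, so J = 1.094680/1.098612 = 0.996421, i.e. 0.9964 to 4 decimal places.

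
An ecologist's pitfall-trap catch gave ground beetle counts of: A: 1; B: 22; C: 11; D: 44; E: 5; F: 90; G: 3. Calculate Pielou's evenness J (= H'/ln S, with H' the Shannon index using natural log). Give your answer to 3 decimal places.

Total N = 1+22+11+44+5+90+3 = 176, so the proportions are 0.00568, 0.125, 0.0625, 0.25, 0.02841, 0.51136, 0.01705 (working shown to 5 dp, full precision carried).
H' = −Σ pᵢ ln pᵢ = −((-0.02938) + (-0.25993) + (-0.17329) + (-0.34657) + (-0.10117) + (-0.34296) + (-0.06941)) = 1.32270.
With S = 7 species, ln S = 1.94591, so J = 1.32270/1.94591 = 0.67973, i.e. 0.680 to 3 decimal places.

0.680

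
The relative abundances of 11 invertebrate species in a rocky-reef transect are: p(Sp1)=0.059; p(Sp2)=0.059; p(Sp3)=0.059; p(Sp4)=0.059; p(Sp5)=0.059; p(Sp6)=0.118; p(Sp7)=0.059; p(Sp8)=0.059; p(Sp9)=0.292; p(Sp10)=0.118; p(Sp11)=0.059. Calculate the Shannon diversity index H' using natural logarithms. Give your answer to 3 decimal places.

Each pᵢ ln pᵢ term (working shown to 5 dp, full precision carried): 0.059×(-2.83022)=-0.16698, 0.059×(-2.83022)=-0.16698, 0.059×(-2.83022)=-0.16698, 0.059×(-2.83022)=-0.16698, 0.059×(-2.83022)=-0.16698, 0.118×(-2.13707)=-0.25217, 0.059×(-2.83022)=-0.16698, 0.059×(-2.83022)=-0.16698, 0.292×(-1.23100)=-0.35945, 0.118×(-2.13707)=-0.25217, 0.059×(-2.83022)=-0.16698.
Sum = -2.19966, so H' = 2.200.

2.200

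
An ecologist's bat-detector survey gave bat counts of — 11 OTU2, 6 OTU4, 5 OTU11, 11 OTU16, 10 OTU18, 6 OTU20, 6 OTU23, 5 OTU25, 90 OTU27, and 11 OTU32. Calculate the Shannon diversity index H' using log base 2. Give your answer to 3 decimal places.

Total N = 11+6+5+11+10+6+6+5+90+11 = 161, so the proportions are 0.06832, 0.03727, 0.03106, 0.06832, 0.06211, 0.03727, 0.03727, 0.03106, 0.55901, 0.06832 (working shown to 5 dp, full precision carried).
Each pᵢ log₂ pᵢ term: 0.06832×(-3.87149)=-0.26451, 0.03727×(-4.74595)=-0.17687, 0.03106×(-5.00899)=-0.15556, 0.06832×(-3.87149)=-0.26451, 0.06211×(-4.00899)=-0.24901, 0.03727×(-4.74595)=-0.17687, 0.03727×(-4.74595)=-0.17687, 0.03106×(-5.00899)=-0.15556, 0.55901×(-0.83906)=-0.46904, 0.06832×(-3.87149)=-0.26451.
Sum = -2.35330, so H' = 2.353.

2.353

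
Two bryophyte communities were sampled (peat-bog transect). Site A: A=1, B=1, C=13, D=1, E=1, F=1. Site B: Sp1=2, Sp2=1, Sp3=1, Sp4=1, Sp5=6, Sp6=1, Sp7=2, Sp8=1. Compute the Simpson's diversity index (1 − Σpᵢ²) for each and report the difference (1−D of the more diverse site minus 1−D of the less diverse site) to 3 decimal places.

0.319

Site A: N=18, proportions 0.05556, 0.05556, 0.72222, 0.05556, 0.05556, 0.05556, giving 1−D = 0.46296 (working shown to 5 dp, full precision carried).
Site B: N=15, proportions 0.13333, 0.06667, 0.06667, 0.06667, 0.4, 0.06667, 0.13333, 0.06667, giving 1−D = 0.78222.
Difference = |0.46296 − 0.78222| = 0.31926, i.e. 0.319 to 3 decimal places.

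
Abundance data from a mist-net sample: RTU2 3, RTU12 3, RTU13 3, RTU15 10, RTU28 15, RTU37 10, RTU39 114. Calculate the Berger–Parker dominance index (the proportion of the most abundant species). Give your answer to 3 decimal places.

Total N = 3+3+3+10+15+10+114 = 158, so the proportions are 0.01899, 0.01899, 0.01899, 0.06329, 0.09494, 0.06329, 0.72152 (working shown to 5 dp, full precision carried).
The largest proportion is 0.72152, i.e. d = 0.722 to 3 decimal places.

0.722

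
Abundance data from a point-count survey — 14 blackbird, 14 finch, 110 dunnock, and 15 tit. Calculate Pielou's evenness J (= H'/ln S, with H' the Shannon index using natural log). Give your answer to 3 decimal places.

Total N = 14+14+110+15 = 153, so the proportions are 0.0915, 0.0915, 0.71895, 0.09804 (working shown to 5 dp, full precision carried).
H' = −Σ pᵢ ln pᵢ = −((-0.21882) + (-0.21882) + (-0.23722) + (-0.22769)) = 0.90255.
With S = 4 species, ln S = 1.38629, so J = 0.90255/1.38629 = 0.65105, i.e. 0.651 to 3 decimal places.

0.651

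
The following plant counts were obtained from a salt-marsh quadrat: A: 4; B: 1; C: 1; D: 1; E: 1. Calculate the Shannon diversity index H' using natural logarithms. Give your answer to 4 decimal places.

Total N = 4+1+1+1+1 = 8, so the proportions are 0.5, 0.125, 0.125, 0.125, 0.125 (working shown to 6 dp, full precision carried).
Each pᵢ ln pᵢ term: 0.5×(-0.693147)=-0.346574, 0.125×(-2.079442)=-0.259930, 0.125×(-2.079442)=-0.259930, 0.125×(-2.079442)=-0.259930, 0.125×(-2.079442)=-0.259930.
Sum = -1.386294, so H' = 1.3863.

1.3863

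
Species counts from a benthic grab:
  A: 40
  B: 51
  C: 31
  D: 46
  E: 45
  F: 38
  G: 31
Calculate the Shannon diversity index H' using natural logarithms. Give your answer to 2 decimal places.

Total N = 40+51+31+46+45+38+31 = 282, so the proportions are 0.1418, 0.1809, 0.1099, 0.1631, 0.1596, 0.1348, 0.1099 (working shown to 4 dp, full precision carried).
Each pᵢ ln pᵢ term: 0.1418×(-1.9530)=-0.2770, 0.1809×(-1.7101)=-0.3093, 0.1099×(-2.2079)=-0.2427, 0.1631×(-1.8133)=-0.2958, 0.1596×(-1.8352)=-0.2929, 0.1348×(-2.0043)=-0.2701, 0.1099×(-2.2079)=-0.2427.
Sum = -1.9304, so H' = 1.93.

1.93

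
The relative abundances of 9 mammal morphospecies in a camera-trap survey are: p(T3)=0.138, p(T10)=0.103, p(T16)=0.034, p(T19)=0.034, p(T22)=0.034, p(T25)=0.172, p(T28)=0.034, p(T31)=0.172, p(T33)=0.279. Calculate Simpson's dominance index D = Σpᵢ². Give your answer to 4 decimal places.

D = 0.138² + 0.103² + 0.034² + 0.034² + 0.034² + 0.172² + 0.034² + 0.172² + 0.279² = 0.019044 + 0.010609 + 0.001156 + 0.001156 + 0.001156 + 0.029584 + 0.001156 + 0.029584 + 0.077841 = 0.171286 (working shown to 6 dp, full precision carried).
To 4 decimal places, D = 0.1713.

0.1713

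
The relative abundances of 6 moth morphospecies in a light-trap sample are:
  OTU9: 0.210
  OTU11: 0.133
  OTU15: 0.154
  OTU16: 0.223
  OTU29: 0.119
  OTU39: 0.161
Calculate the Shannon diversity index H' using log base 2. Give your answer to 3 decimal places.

2.548

Each pᵢ log₂ pᵢ term (working shown to 5 dp, full precision carried): 0.21×(-2.25154)=-0.47282, 0.133×(-2.91050)=-0.38710, 0.154×(-2.69900)=-0.41565, 0.223×(-2.16488)=-0.48277, 0.119×(-3.07097)=-0.36545, 0.161×(-2.63487)=-0.42421.
Sum = -2.54799, so H' = 2.548.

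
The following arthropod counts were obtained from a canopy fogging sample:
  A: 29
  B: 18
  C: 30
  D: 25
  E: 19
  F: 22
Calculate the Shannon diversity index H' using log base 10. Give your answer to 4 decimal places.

Total N = 29+18+30+25+19+22 = 143, so the proportions are 0.202797, 0.125874, 0.20979, 0.174825, 0.132867, 0.153846 (working shown to 6 dp, full precision carried).
Each pᵢ log₁₀ pᵢ term: 0.202797×(-0.692938)=-0.140526, 0.125874×(-0.900064)=-0.113295, 0.20979×(-0.678215)=-0.142283, 0.174825×(-0.757396)=-0.132412, 0.132867×(-0.876582)=-0.116469, 0.153846×(-0.812913)=-0.125064.
Sum = -0.770048, so H' = 0.7700.

0.7700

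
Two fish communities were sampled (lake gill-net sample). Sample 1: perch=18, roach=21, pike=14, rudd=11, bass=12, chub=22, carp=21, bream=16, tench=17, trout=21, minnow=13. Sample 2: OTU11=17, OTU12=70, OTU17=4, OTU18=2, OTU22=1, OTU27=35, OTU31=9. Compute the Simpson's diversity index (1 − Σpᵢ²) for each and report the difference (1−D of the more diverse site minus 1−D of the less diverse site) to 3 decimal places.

0.247

Sample 1: N=186, proportions 0.096774, 0.112903, 0.075269, 0.05914, 0.064516, 0.11828, 0.112903, 0.086022, 0.091398, 0.112903, 0.069892, giving 1−D = 0.904440 (working shown to 6 dp, full precision carried).
Sample 2: N=138, proportions 0.123188, 0.507246, 0.028986, 0.014493, 0.007246, 0.253623, 0.065217, giving 1−D = 0.657845.
Difference = |0.904440 − 0.657845| = 0.246595, i.e. 0.247 to 3 decimal places.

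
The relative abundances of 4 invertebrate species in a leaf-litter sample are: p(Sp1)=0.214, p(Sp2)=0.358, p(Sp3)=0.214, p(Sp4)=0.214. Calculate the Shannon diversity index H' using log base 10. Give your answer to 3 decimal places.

Each pᵢ log₁₀ pᵢ term (working shown to 5 dp, full precision carried): 0.214×(-0.66959)=-0.14329, 0.358×(-0.44612)=-0.15971, 0.214×(-0.66959)=-0.14329, 0.214×(-0.66959)=-0.14329.
Sum = -0.58958, so H' = 0.590.

0.590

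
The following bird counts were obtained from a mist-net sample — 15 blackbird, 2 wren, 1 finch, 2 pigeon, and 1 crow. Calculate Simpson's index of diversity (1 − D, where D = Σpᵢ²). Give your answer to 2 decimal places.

Total N = 15+2+1+2+1 = 21, so the proportions are 0.7143, 0.0952, 0.0476, 0.0952, 0.0476 (working shown to 4 dp, full precision carried).
D = 0.7143² + 0.0952² + 0.0476² + 0.0952² + 0.0476² = 0.5102 + 0.0091 + 0.0023 + 0.0091 + 0.0023 = 0.5329.
So 1 − D = 0.4671, i.e. 0.47 to 2 decimal places.

0.47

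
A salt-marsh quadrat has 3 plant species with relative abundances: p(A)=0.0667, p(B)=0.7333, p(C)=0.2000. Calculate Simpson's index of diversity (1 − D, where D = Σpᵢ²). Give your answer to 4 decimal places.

0.4178

D = 0.0667² + 0.7333² + 0.2² = 0.004449 + 0.537729 + 0.040000 = 0.582178 (working shown to 6 dp, full precision carried).
So 1 − D = 0.417822, i.e. 0.4178 to 4 decimal places.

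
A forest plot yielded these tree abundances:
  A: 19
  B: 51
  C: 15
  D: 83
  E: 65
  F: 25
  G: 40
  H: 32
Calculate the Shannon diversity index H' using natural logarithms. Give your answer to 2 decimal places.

Total N = 19+51+15+83+65+25+40+32 = 330, so the proportions are 0.0576, 0.1545, 0.0455, 0.2515, 0.197, 0.0758, 0.1212, 0.097 (working shown to 4 dp, full precision carried).
Each pᵢ ln pᵢ term: 0.0576×(-2.8547)=-0.1644, 0.1545×(-1.8673)=-0.2886, 0.0455×(-3.0910)=-0.1405, 0.2515×(-1.3803)=-0.3472, 0.197×(-1.6247)=-0.3200, 0.0758×(-2.5802)=-0.1955, 0.1212×(-2.1102)=-0.2558, 0.097×(-2.3334)=-0.2263.
Sum = -1.9381, so H' = 1.94.

1.94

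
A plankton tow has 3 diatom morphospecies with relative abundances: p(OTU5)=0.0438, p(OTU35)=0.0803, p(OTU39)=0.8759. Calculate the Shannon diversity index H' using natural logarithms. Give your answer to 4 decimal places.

0.4556

Each pᵢ ln pᵢ term (working shown to 6 dp, full precision carried): 0.0438×(-3.128121)=-0.137012, 0.0803×(-2.521986)=-0.202515, 0.8759×(-0.132503)=-0.116060.
Sum = -0.455587, so H' = 0.4556.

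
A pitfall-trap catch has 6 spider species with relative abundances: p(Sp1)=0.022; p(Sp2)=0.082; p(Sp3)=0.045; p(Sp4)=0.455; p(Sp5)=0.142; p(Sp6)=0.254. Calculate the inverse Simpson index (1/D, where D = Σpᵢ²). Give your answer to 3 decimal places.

3.323

D = 0.022² + 0.082² + 0.045² + 0.455² + 0.142² + 0.254² = 0.0004840 + 0.0067240 + 0.0020250 + 0.2070250 + 0.0201640 + 0.0645160 = 0.3009380 (working shown to 7 dp, full precision carried).
So 1/D = 3.32294, i.e. 3.323 to 3 decimal places.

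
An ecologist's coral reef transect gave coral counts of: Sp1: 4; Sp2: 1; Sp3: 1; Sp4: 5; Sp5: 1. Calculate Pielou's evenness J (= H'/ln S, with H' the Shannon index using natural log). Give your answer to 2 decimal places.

0.84

Total N = 4+1+1+5+1 = 12, so the proportions are 0.3333, 0.0833, 0.0833, 0.4167, 0.0833 (working shown to 4 dp, full precision carried).
H' = −Σ pᵢ ln pᵢ = −((-0.3662) + (-0.2071) + (-0.2071) + (-0.3648) + (-0.2071)) = 1.3522.
With S = 5 species, ln S = 1.6094, so J = 1.3522/1.6094 = 0.8402, i.e. 0.84 to 2 decimal places.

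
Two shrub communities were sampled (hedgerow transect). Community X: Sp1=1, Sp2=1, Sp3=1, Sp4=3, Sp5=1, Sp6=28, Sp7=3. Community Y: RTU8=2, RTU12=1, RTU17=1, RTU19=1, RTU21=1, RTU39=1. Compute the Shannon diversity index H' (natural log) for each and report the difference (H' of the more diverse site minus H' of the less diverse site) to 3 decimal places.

Community X: N=38, proportions 0.02632, 0.02632, 0.02632, 0.07895, 0.02632, 0.73684, 0.07895, giving H' = 1.00881 (working shown to 5 dp, full precision carried).
Community Y: N=7, proportions 0.28571, 0.14286, 0.14286, 0.14286, 0.14286, 0.14286, giving H' = 1.74787.
Difference = |1.00881 − 1.74787| = 0.73906, i.e. 0.739 to 3 decimal places.

0.739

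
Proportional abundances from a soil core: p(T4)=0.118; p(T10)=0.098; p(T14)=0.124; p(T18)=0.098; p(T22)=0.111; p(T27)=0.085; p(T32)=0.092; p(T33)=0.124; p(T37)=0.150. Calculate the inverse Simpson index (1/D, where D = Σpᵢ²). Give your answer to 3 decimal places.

8.742

D = 0.118² + 0.098² + 0.124² + 0.098² + 0.111² + 0.085² + 0.092² + 0.124² + 0.15² = 0.0139240 + 0.0096040 + 0.0153760 + 0.0096040 + 0.0123210 + 0.0072250 + 0.0084640 + 0.0153760 + 0.0225000 = 0.1143940 (working shown to 7 dp, full precision carried).
So 1/D = 8.74172, i.e. 8.742 to 3 decimal places.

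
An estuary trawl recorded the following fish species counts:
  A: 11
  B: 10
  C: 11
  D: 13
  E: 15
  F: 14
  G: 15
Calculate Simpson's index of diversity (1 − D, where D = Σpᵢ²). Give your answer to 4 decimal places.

0.8539

Total N = 11+10+11+13+15+14+15 = 89, so the proportions are 0.123596, 0.11236, 0.123596, 0.146067, 0.168539, 0.157303, 0.168539 (working shown to 6 dp, full precision carried).
D = 0.123596² + 0.11236² + 0.123596² + 0.146067² + 0.168539² + 0.157303² + 0.168539² = 0.015276 + 0.012625 + 0.015276 + 0.021336 + 0.028406 + 0.024744 + 0.028406 = 0.146067.
So 1 − D = 0.853933, i.e. 0.8539 to 4 decimal places.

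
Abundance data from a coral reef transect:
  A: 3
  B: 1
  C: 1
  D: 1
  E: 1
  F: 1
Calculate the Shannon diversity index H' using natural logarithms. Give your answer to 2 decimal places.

1.67

Total N = 3+1+1+1+1+1 = 8, so the proportions are 0.375, 0.125, 0.125, 0.125, 0.125, 0.125 (working shown to 4 dp, full precision carried).
Each pᵢ ln pᵢ term: 0.375×(-0.9808)=-0.3678, 0.125×(-2.0794)=-0.2599, 0.125×(-2.0794)=-0.2599, 0.125×(-2.0794)=-0.2599, 0.125×(-2.0794)=-0.2599, 0.125×(-2.0794)=-0.2599.
Sum = -1.6675, so H' = 1.67.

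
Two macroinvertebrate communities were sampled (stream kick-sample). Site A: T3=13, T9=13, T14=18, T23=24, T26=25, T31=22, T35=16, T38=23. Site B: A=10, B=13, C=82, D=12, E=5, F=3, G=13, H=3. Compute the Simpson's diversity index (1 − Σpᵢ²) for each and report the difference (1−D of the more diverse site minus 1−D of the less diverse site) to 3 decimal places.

0.238

Site A: N=154, proportions 0.08442, 0.08442, 0.11688, 0.15584, 0.16234, 0.14286, 0.1039, 0.14935, giving 1−D = 0.86794 (working shown to 5 dp, full precision carried).
Site B: N=141, proportions 0.07092, 0.0922, 0.58156, 0.08511, 0.03546, 0.02128, 0.0922, 0.02128, giving 1−D = 0.63035.
Difference = |0.86794 − 0.63035| = 0.23759, i.e. 0.238 to 3 decimal places.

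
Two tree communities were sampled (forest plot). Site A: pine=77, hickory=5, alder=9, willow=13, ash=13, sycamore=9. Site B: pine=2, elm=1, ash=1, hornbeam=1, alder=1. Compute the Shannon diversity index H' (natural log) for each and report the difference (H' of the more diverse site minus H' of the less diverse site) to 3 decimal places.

Site A: N=126, proportions 0.61111, 0.03968, 0.07143, 0.10317, 0.10317, 0.07143, giving H' = 1.27470 (working shown to 5 dp, full precision carried).
Site B: N=6, proportions 0.33333, 0.16667, 0.16667, 0.16667, 0.16667, giving H' = 1.56071.
Difference = |1.27470 − 1.56071| = 0.28601, i.e. 0.286 to 3 decimal places.

0.286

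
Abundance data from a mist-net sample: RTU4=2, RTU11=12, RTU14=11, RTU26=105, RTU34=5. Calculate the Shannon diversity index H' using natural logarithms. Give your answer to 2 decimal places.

0.80

Total N = 2+12+11+105+5 = 135, so the proportions are 0.0148, 0.0889, 0.0815, 0.7778, 0.037 (working shown to 4 dp, full precision carried).
Each pᵢ ln pᵢ term: 0.0148×(-4.2121)=-0.0624, 0.0889×(-2.4204)=-0.2151, 0.0815×(-2.5074)=-0.2043, 0.7778×(-0.2513)=-0.1955, 0.037×(-3.2958)=-0.1221.
Sum = -0.7994, so H' = 0.80.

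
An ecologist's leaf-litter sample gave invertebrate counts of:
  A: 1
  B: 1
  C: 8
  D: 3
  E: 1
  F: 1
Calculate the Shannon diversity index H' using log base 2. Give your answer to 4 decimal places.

1.9899

Total N = 1+1+8+3+1+1 = 15, so the proportions are 0.066667, 0.066667, 0.533333, 0.2, 0.066667, 0.066667 (working shown to 6 dp, full precision carried).
Each pᵢ log₂ pᵢ term: 0.066667×(-3.906891)=-0.260459, 0.066667×(-3.906891)=-0.260459, 0.533333×(-0.906891)=-0.483675, 0.2×(-2.321928)=-0.464386, 0.066667×(-3.906891)=-0.260459, 0.066667×(-3.906891)=-0.260459.
Sum = -1.989898, so H' = 1.9899.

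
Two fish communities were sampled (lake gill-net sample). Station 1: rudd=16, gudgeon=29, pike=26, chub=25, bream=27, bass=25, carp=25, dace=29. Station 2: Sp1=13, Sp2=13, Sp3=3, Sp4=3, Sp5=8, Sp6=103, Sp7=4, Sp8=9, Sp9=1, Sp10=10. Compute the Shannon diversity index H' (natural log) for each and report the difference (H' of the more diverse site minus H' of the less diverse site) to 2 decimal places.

0.64

Station 1: N=202, proportions 0.0792, 0.1436, 0.1287, 0.1238, 0.1337, 0.1238, 0.1238, 0.1436, giving H' = 2.0668 (working shown to 4 dp, full precision carried).
Station 2: N=167, proportions 0.0778, 0.0778, 0.018, 0.018, 0.0479, 0.6168, 0.024, 0.0539, 0.006, 0.0599, giving H' = 1.4315.
Difference = |2.0668 − 1.4315| = 0.6353, i.e. 0.64 to 2 decimal places.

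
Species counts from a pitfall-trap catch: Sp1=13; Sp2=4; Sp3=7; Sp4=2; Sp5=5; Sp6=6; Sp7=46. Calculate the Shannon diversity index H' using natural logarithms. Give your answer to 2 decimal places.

Total N = 13+4+7+2+5+6+46 = 83, so the proportions are 0.1566, 0.0482, 0.0843, 0.0241, 0.0602, 0.0723, 0.5542 (working shown to 4 dp, full precision carried).
Each pᵢ ln pᵢ term: 0.1566×(-1.8539)=-0.2904, 0.0482×(-3.0325)=-0.1461, 0.0843×(-2.4729)=-0.2086, 0.0241×(-3.7257)=-0.0898, 0.0602×(-2.8094)=-0.1692, 0.0723×(-2.6271)=-0.1899, 0.5542×(-0.5902)=-0.3271.
Sum = -1.4211, so H' = 1.42.

1.42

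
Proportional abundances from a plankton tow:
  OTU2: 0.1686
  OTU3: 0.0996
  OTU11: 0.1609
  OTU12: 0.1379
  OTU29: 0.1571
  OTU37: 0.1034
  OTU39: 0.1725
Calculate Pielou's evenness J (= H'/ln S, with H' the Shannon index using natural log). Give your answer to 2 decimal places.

H' = −Σ pᵢ ln pᵢ = −((-0.3001) + (-0.2297) + (-0.2940) + (-0.2732) + (-0.2908) + (-0.2346) + (-0.3031)) = 1.9256 (working shown to 4 dp, full precision carried).
With S = 7 species, ln S = 1.9459, so J = 1.9256/1.9459 = 0.9896, i.e. 0.99 to 2 decimal places.

0.99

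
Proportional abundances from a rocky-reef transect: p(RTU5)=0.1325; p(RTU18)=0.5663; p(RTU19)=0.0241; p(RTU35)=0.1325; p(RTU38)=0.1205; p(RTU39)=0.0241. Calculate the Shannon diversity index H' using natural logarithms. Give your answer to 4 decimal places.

1.2922

Each pᵢ ln pᵢ term (working shown to 6 dp, full precision carried): 0.1325×(-2.021173)=-0.267805, 0.5663×(-0.568631)=-0.322016, 0.0241×(-3.725543)=-0.089786, 0.1325×(-2.021173)=-0.267805, 0.1205×(-2.116106)=-0.254991, 0.0241×(-3.725543)=-0.089786.
Sum = -1.292189, so H' = 1.2922.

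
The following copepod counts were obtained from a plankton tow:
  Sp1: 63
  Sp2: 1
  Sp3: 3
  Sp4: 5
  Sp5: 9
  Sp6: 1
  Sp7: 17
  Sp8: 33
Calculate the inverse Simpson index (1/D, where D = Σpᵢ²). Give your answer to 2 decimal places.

Total N = 63+1+3+5+9+1+17+33 = 132, so the proportions are 0.477273, 0.007576, 0.022727, 0.037879, 0.068182, 0.007576, 0.128788, 0.25 (working shown to 6 dp, full precision carried).
D = 0.477273² + 0.007576² + 0.022727² + 0.037879² + 0.068182² + 0.007576² + 0.128788² + 0.25² = 0.227789 + 0.000057 + 0.000517 + 0.001435 + 0.004649 + 0.000057 + 0.016586 + 0.062500 = 0.313590.
So 1/D = 3.1889, i.e. 3.19 to 2 decimal places.

3.19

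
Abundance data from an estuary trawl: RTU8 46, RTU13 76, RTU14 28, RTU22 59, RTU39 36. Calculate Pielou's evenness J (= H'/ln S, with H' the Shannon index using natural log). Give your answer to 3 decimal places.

Total N = 46+76+28+59+36 = 245, so the proportions are 0.18776, 0.3102, 0.11429, 0.24082, 0.14694 (working shown to 5 dp, full precision carried).
H' = −Σ pᵢ ln pᵢ = −((-0.31404) + (-0.36310) + (-0.24789) + (-0.34286) + (-0.28179)) = 1.54968.
With S = 5 species, ln S = 1.60944, so J = 1.54968/1.60944 = 0.96287, i.e. 0.963 to 3 decimal places.

0.963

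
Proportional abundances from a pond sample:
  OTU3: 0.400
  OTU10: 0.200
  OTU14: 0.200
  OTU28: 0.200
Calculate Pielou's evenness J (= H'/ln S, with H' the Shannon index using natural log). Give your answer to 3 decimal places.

0.961

H' = −Σ pᵢ ln pᵢ = −((-0.36652) + (-0.32189) + (-0.32189) + (-0.32189)) = 1.33218 (working shown to 5 dp, full precision carried).
With S = 4 species, ln S = 1.38629, so J = 1.33218/1.38629 = 0.96096, i.e. 0.961 to 3 decimal places.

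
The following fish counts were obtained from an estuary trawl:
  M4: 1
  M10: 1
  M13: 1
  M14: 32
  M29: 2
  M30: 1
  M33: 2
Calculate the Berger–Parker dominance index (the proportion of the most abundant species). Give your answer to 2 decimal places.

0.80

Total N = 1+1+1+32+2+1+2 = 40, so the proportions are 0.025, 0.025, 0.025, 0.8, 0.05, 0.025, 0.05 (working shown to 4 dp, full precision carried).
The largest proportion is 0.8, i.e. d = 0.80 to 2 decimal places.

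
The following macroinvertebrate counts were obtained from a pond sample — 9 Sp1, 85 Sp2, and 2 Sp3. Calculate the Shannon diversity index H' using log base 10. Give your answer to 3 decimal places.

0.178

Total N = 9+85+2 = 96, so the proportions are 0.09375, 0.88542, 0.02083 (working shown to 5 dp, full precision carried).
Each pᵢ log₁₀ pᵢ term: 0.09375×(-1.02803)=-0.09638, 0.88542×(-0.05285)=-0.04680, 0.02083×(-1.68124)=-0.03503.
Sum = -0.17820, so H' = 0.178.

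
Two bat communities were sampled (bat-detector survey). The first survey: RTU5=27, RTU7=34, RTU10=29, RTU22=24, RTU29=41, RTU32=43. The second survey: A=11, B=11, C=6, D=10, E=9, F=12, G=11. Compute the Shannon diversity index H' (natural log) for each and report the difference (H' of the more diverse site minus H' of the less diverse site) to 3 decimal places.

0.158

The first survey: N=198, proportions 0.13636, 0.17172, 0.14646, 0.12121, 0.20707, 0.21717, giving H' = 1.76909 (working shown to 5 dp, full precision carried).
The second survey: N=70, proportions 0.15714, 0.15714, 0.08571, 0.14286, 0.12857, 0.17143, 0.15714, giving H' = 1.92705.
Difference = |1.76909 − 1.92705| = 0.15796, i.e. 0.158 to 3 decimal places.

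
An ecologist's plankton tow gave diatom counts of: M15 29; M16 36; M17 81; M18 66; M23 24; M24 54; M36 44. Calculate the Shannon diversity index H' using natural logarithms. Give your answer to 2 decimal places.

Total N = 29+36+81+66+24+54+44 = 334, so the proportions are 0.0868, 0.1078, 0.2425, 0.1976, 0.0719, 0.1617, 0.1317 (working shown to 4 dp, full precision carried).
Each pᵢ ln pᵢ term: 0.0868×(-2.4438)=-0.2122, 0.1078×(-2.2276)=-0.2401, 0.2425×(-1.4167)=-0.3436, 0.1976×(-1.6215)=-0.3204, 0.0719×(-2.6331)=-0.1892, 0.1617×(-1.8222)=-0.2946, 0.1317×(-2.0270)=-0.2670.
Sum = -1.8671, so H' = 1.87.

1.87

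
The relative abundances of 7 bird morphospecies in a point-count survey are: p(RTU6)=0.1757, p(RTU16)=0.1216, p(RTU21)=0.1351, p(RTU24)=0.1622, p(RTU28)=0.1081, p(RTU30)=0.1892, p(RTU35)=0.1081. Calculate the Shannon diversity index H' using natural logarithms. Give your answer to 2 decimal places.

1.92

Each pᵢ ln pᵢ term (working shown to 4 dp, full precision carried): 0.1757×(-1.7390)=-0.3055, 0.1216×(-2.1070)=-0.2562, 0.1351×(-2.0017)=-0.2704, 0.1622×(-1.8189)=-0.2950, 0.1081×(-2.2247)=-0.2405, 0.1892×(-1.6650)=-0.3150, 0.1081×(-2.2247)=-0.2405.
Sum = -1.9232, so H' = 1.92.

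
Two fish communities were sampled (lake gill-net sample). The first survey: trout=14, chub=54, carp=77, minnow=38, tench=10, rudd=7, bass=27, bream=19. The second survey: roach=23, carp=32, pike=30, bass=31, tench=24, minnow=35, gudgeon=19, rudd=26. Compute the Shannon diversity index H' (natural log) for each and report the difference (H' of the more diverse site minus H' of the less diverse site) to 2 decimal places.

The first survey: N=246, proportions 0.056911, 0.219512, 0.313008, 0.154472, 0.04065, 0.028455, 0.109756, 0.077236, giving H' = 1.819834 (working shown to 6 dp, full precision carried).
The second survey: N=220, proportions 0.104545, 0.145455, 0.136364, 0.140909, 0.109091, 0.159091, 0.086364, 0.118182, giving H' = 2.062379.
Difference = |1.819834 − 2.062379| = 0.242545, i.e. 0.24 to 2 decimal places.

0.24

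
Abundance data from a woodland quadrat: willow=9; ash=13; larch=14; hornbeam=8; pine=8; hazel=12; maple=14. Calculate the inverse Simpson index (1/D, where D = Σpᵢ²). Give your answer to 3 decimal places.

Total N = 9+13+14+8+8+12+14 = 78, so the proportions are 0.1153846, 0.1666667, 0.1794872, 0.1025641, 0.1025641, 0.1538462, 0.1794872 (working shown to 7 dp, full precision carried).
D = 0.1153846² + 0.1666667² + 0.1794872² + 0.1025641² + 0.1025641² + 0.1538462² + 0.1794872² = 0.0133136 + 0.0277778 + 0.0322156 + 0.0105194 + 0.0105194 + 0.0236686 + 0.0322156 = 0.1502301.
So 1/D = 6.65646, i.e. 6.656 to 3 decimal places.

6.656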